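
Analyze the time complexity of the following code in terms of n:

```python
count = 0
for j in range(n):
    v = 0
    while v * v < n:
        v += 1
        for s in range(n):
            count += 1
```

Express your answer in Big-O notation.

Each loop level contributes: n × √n × n. Multiplying the contributions gives O(n^2√n).

Answer: O(n^2√n)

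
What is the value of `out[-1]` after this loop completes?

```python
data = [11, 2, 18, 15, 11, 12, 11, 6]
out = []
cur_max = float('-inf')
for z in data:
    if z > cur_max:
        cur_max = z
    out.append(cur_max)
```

Running max ends at 18
`out` takes the values: [] → [11] → [11, 11] → [11, 11, 18] → [11, 11, 18, 18] → [11, 11, 18, 18, 18] → [11, 11, 18, 18, 18, 18] → [11, 11, 18, 18, 18, 18, 18] → [11, 11, 18, 18, 18, 18, 18, 18]
So `out[-1]` = 18

Answer: 18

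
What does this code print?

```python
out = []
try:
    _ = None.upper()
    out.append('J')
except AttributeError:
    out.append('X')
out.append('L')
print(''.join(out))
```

Execution trace: 'X' (except AttributeError) → 'L' (after the try/except). Output: XL

Answer: XL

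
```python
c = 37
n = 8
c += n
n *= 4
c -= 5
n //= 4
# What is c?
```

Trace:
`c = 37` → c = 37
`n = 8` → n = 8
`c += n` → c = 45
`n *= 4` → n = 32
`c -= 5` → c = 40
`n //= 4` → n = 8
So c = 40

Answer: 40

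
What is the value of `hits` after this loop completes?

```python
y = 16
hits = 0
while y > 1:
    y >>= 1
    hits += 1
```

Count right shifts until 1
`hits` takes the values: 0 → 1 → 2 → 3 → 4

Answer: 4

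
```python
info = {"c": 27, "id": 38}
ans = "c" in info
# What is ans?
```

Trace:
`info = {"c": 27, "id": 38}` → info = {'c': 27, 'id': 38}
`ans = "c" in info` → ans = True
So ans = True

Answer: True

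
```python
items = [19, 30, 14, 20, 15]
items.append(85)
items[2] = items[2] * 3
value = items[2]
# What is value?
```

Trace:
`items = [19, 30, 14, 20, 15]` → items = [19, 30, 14, 20, 15]
`items.append(85)` → items = [19, 30, 14, 20, 15, 85]
`items[2] = items[2] * 3` → items = [19, 30, 42, 20, 15, 85]
`value = items[2]` → value = 42
So value = 42

Answer: 42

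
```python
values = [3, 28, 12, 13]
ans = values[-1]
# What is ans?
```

Trace:
`values = [3, 28, 12, 13]` → values = [3, 28, 12, 13]
`ans = values[-1]` → ans = 13
So ans = 13

Answer: 13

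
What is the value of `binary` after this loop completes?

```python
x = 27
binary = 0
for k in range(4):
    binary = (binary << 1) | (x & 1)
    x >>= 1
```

Reverse lowest 4 bits of 27
`binary` takes the values: 0 → 1 → 3 → 6 → 13

Answer: 13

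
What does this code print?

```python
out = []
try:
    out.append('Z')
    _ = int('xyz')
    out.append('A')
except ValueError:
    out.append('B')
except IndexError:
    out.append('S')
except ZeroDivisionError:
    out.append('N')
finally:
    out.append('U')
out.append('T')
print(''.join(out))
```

Execution trace: 'Z' (try body) → 'B' (except ValueError) → 'U' (finally) → 'T' (after the try/except). Output: ZBUT

Answer: ZBUT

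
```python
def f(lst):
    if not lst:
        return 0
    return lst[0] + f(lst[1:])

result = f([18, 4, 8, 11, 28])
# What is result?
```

18 + 4 + 8 + 11 + 28 + 0 = 69

Answer: 69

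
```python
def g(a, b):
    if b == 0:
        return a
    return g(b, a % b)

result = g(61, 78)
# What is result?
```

g(61, 78) -> g(78, 61) -> g(61, 17) -> g(17, 10) -> g(10, 7) -> g(7, 3) -> g(3, 1) -> g(1, 0) -> 1

Answer: 1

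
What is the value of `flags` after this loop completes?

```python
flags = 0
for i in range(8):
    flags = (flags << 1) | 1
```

Build 8 consecutive 1-bits: 0b11111111
`flags` takes the values: 0 → 1 → 3 → 7 → 15 → 31 → 63 → 127 → 255

Answer: 255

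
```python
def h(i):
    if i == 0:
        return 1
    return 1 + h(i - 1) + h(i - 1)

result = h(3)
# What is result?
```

h(i) = 1 + 2·h(i-1), h(0)=1. Closed form: (1+1)·2^3 - 1 = 15.

Answer: 15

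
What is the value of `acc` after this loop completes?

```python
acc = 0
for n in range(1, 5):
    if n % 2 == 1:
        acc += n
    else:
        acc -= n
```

Add odd, subtract even
`acc` takes the values: 0 → 1 → -1 → 2 → -2

Answer: -2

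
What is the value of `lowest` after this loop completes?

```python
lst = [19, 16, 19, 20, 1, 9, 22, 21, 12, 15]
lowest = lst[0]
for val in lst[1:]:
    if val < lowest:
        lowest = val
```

Minimum of [19, 16, 19, 20, 1, 9, 22, 21, 12, 15]
`lowest` takes the values: 19 → 16 → 1

Answer: 1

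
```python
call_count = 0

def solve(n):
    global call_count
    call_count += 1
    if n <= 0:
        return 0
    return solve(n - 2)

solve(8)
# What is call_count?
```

Linear recursion stepping by 2: 5 calls from n=8 down to ≤0.

Answer: 5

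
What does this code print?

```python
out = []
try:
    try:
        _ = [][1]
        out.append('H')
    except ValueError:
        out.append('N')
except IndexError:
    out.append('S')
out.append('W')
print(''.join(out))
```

Execution trace: 'S' (outer except IndexError) → 'W' (after the try/except). Output: SW

Answer: SW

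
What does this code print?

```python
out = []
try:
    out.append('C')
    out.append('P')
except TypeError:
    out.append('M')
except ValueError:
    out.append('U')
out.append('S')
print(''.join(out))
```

Execution trace: 'C' (try body) → 'P' (try body, no exception) → 'S' (after the try/except). Output: CPS

Answer: CPS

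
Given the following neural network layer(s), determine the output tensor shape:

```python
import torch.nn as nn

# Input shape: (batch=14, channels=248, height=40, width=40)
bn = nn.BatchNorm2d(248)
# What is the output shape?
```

Input: (14, 248, 40, 40) -> Output: (14, 248, 40, 40)

Answer: (14, 248, 40, 40)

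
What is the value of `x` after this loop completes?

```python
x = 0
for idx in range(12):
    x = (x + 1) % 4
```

Increment mod 4, 12 times = 0
`x` takes the values: 0 → 1 → 2 → 3 → 0 → 1 → 2 → 3 → 0 → 1 → 2 → 3 → 0

Answer: 0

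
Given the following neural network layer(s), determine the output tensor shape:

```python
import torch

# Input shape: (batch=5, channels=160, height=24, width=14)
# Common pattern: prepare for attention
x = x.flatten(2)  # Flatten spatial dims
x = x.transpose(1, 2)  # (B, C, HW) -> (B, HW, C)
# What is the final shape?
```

Input: (5, 160, 24, 14) -> after flatten(2): (5, 160, 336) -> Output: (5, 336, 160)

Answer: (5, 336, 160)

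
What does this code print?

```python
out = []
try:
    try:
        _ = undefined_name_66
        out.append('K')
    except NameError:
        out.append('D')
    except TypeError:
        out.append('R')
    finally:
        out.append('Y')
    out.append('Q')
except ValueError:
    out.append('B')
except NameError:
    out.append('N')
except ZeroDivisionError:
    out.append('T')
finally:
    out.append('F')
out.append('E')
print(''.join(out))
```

Execution trace: 'D' (inner except NameError) → 'Y' (inner finally) → 'Q' (try body, no exception) → 'F' (finally) → 'E' (after the try/except). Output: DYQFE

Answer: DYQFE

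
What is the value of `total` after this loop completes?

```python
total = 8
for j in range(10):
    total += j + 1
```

Start at 8, add 1 to 10 = 63
`total` takes the values: 8 → 9 → 11 → 14 → 18 → 23 → 29 → 36 → 44 → 53 → 63

Answer: 63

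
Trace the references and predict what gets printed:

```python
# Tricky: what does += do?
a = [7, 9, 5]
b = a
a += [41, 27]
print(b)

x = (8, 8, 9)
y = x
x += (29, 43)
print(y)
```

Key concept: += behavior differs for mutable vs immutable.
Step by step:
`a = [7, 9, 5]` → a = [7, 9, 5]
`b = a` → b = [7, 9, 5] (same object as a)
`a += [41, 27]` → a = [7, 9, 5, 41, 27] (same object as b); b = [7, 9, 5, 41, 27] (same object as a)
`print(b)` → prints [7, 9, 5, 41, 27]
`x = (8, 8, 9)` → x = (8, 8, 9)
`y = x` → y = (8, 8, 9)
`x += (29, 43)` → x = (8, 8, 9, 29, 43)
`print(y)` → prints (8, 8, 9)

Answer:
[7, 9, 5, 41, 27]
(8, 8, 9)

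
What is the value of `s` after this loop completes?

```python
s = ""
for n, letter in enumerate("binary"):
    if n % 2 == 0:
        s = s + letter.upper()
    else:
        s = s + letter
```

Uppercase even positions in 'binary'
`s` takes the values: "" → "B" → "Bi" → "BiN" → "BiNa" → "BiNaR" → "BiNaRy"

Answer: "BiNaRy"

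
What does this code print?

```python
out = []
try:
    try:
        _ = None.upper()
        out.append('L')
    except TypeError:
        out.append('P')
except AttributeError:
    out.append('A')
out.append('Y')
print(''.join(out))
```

Execution trace: 'A' (outer except AttributeError) → 'Y' (after the try/except). Output: AY

Answer: AY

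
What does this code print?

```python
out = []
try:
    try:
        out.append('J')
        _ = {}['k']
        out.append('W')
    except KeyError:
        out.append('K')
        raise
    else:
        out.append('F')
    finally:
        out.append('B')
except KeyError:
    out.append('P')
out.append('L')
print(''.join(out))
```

Execution trace: 'J' (inner try body) → 'K' (inner except KeyError) → 'B' (inner finally) → 'P' (outer except KeyError) → 'L' (after the try/except). Output: JKBPL

Answer: JKBPL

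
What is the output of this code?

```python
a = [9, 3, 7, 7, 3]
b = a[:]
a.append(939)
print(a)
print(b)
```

Key concept: slice [:] creates copy.
Step by step:
`a = [9, 3, 7, 7, 3]` → a = [9, 3, 7, 7, 3]
`b = a[:]` → b = [9, 3, 7, 7, 3]
`a.append(939)` → a = [9, 3, 7, 7, 3, 939]
`print(a)` → prints [9, 3, 7, 7, 3, 939]
`print(b)` → prints [9, 3, 7, 7, 3]

Answer:
[9, 3, 7, 7, 3, 939]
[9, 3, 7, 7, 3]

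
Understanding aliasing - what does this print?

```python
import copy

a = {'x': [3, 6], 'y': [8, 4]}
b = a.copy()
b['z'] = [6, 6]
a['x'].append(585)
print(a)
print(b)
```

Key concept: shallow copy of dict with mutable values.
Step by step:
`a = {'x': [3, 6], 'y': [8, 4]}` → a = {'x': [3, 6], 'y': [8, 4]}
`b = a.copy()` → b = {'x': [3, 6], 'y': [8, 4]}
`b['z'] = [6, 6]` → b = {'x': [3, 6], 'y': [8, 4], 'z': [6, 6]}
`a['x'].append(585)` → a = {'x': [3, 6, 585], 'y': [8, 4]}; b = {'x': [3, 6, 585], 'y': [8, 4], 'z': [6, 6]}
`print(a)` → prints {'x': [3, 6, 585], 'y': [8, 4]}
`print(b)` → prints {'x': [3, 6, 585], 'y': [8, 4], 'z': [6, 6]}

Answer:
{'x': [3, 6, 585], 'y': [8, 4]}
{'x': [3, 6, 585], 'y': [8, 4], 'z': [6, 6]}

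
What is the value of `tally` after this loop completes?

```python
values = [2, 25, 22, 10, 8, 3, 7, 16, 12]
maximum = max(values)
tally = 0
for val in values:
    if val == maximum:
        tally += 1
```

Count of max value 25 in [2, 25, 22, 10, 8, 3, 7, 16, 12]
`tally` takes the values: 0 → 1

Answer: 1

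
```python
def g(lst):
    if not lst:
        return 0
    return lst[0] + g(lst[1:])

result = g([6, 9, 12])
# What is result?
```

6 + 9 + 12 + 0 = 27

Answer: 27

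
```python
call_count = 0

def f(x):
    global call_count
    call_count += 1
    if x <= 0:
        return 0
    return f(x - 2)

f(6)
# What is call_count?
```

Linear recursion stepping by 2: 4 calls from x=6 down to ≤0.

Answer: 4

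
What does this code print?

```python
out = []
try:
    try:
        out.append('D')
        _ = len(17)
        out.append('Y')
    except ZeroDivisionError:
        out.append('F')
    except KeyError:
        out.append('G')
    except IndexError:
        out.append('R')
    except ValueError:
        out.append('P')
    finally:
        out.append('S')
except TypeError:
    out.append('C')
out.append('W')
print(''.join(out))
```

Execution trace: 'D' (try body) → 'S' (finally) → 'C' (outer except TypeError) → 'W' (after the try/except). Output: DSCW

Answer: DSCW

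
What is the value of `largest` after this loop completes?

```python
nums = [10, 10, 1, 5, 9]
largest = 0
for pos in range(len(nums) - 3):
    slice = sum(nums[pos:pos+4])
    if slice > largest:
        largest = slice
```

Max sum of 4-element window in [10, 10, 1, 5, 9]
`largest` takes the values: 0 → 26

Answer: 26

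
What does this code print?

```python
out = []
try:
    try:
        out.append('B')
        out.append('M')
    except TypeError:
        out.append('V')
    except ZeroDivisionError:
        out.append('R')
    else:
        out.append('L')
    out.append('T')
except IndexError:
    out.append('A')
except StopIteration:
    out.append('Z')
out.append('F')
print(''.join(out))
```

Execution trace: 'B' (inner try body) → 'M' (inner try body, no exception) → 'L' (inner else) → 'T' (try body, no exception) → 'F' (after the try/except). Output: BMLTF

Answer: BMLTF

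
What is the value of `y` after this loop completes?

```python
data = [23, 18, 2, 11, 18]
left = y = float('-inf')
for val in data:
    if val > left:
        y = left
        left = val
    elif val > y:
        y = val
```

Second largest (with repeats) in [23, 18, 2, 11, 18]
`y` takes the values: -inf → 18

Answer: 18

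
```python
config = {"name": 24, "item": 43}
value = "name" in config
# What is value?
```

Trace:
`config = {"name": 24, "item": 43}` → config = {'name': 24, 'item': 43}
`value = "name" in config` → value = True
So value = True

Answer: True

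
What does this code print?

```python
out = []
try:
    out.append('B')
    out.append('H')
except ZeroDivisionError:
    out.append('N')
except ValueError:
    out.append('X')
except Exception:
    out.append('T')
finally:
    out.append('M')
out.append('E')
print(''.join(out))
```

Execution trace: 'B' (try body) → 'H' (try body, no exception) → 'M' (finally) → 'E' (after the try/except). Output: BHME

Answer: BHME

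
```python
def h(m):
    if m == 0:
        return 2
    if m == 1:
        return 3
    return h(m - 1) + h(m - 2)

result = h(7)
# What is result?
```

Build up from base cases: h(0)=2, h(1)=3, h(2)=5, h(3)=8, h(4)=13, h(5)=21, h(6)=34, ..., h(7)=55

Answer: 55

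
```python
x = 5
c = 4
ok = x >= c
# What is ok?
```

Trace:
`x = 5` → x = 5
`c = 4` → c = 4
`ok = x >= c` → ok = True
So ok = True

Answer: True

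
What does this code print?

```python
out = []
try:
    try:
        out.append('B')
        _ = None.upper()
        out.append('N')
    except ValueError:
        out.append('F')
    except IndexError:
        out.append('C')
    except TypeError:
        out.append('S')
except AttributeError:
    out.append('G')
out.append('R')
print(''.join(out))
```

Execution trace: 'B' (try body) → 'G' (outer except AttributeError) → 'R' (after the try/except). Output: BGR

Answer: BGR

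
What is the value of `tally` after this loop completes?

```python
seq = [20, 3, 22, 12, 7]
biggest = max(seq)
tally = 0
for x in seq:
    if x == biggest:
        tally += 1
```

Count of max value 22 in [20, 3, 22, 12, 7]
`tally` takes the values: 0 → 1

Answer: 1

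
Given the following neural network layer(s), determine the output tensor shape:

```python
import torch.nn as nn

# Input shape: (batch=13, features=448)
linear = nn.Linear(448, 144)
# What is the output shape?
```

Input: (13, 448) -> Output: (13, 144)

Answer: (13, 144)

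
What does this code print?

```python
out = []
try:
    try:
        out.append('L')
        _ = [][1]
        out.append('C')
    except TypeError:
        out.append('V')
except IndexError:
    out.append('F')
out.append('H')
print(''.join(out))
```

Execution trace: 'L' (inner try body) → 'F' (outer except IndexError) → 'H' (after the try/except). Output: LFH

Answer: LFH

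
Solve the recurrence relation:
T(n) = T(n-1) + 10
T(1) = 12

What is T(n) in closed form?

Unrolling: T(n) = T(1) + 10·(n-1) = 12 + 10(n-1) = 10n + 2.

Answer: T(n) = 10n + 2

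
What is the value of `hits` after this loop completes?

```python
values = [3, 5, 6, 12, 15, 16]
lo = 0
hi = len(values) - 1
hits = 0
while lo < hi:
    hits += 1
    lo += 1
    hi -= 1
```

Iterations until pointers meet (list length 6)
`hits` takes the values: 0 → 1 → 2 → 3

Answer: 3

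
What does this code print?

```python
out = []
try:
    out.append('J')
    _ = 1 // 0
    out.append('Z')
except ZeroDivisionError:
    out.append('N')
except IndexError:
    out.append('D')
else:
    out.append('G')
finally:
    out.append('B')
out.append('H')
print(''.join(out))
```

Execution trace: 'J' (try body) → 'N' (except ZeroDivisionError) → 'B' (finally) → 'H' (after the try/except). Output: JNBH

Answer: JNBH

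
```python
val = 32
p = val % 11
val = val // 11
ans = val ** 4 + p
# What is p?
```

Trace:
`val = 32` → val = 32
`p = val % 11` → p = 10
`val = val // 11` → val = 2
`ans = val ** 4 + p` → ans = 26
So p = 10

Answer: 10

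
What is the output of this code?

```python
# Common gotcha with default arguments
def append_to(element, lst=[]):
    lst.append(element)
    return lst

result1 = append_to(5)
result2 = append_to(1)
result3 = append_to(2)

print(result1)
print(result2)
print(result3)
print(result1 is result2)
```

Key concept: mutable default argument gotcha.
Step by step:
`result1 = append_to(5)` → result1 = [5]
`result2 = append_to(1)` → result1 = [5, 1] (same object as result2); result2 = [5, 1] (same object as result1)
`result3 = append_to(2)` → result1 = [5, 1, 2] (same object as result2, result3); result2 = [5, 1, 2] (same object as result1, result3); result3 = [5, 1, 2] (same object as result1, result2)
`print(result1)` → prints [5, 1, 2]
`print(result2)` → prints [5, 1, 2]
`print(result3)` → prints [5, 1, 2]
`print(result1 is result2)` → prints True

Answer:
[5, 1, 2]
[5, 1, 2]
[5, 1, 2]
True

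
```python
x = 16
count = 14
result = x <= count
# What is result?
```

Trace:
`x = 16` → x = 16
`count = 14` → count = 14
`result = x <= count` → result = False
So result = False

Answer: False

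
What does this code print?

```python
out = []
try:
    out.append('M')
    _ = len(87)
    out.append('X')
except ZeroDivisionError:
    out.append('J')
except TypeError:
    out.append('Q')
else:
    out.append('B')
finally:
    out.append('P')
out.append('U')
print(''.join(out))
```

Execution trace: 'M' (try body) → 'Q' (except TypeError) → 'P' (finally) → 'U' (after the try/except). Output: MQPU

Answer: MQPU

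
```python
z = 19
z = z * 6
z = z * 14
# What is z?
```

Trace:
`z = 19` → z = 19
`z = z * 6` → z = 114
`z = z * 14` → z = 1596
So z = 1596

Answer: 1596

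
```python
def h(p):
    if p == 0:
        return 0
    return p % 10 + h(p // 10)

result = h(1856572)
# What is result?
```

Sum of digits of 1856572: 2 + 7 + 5 + 6 + 5 + 8 + 1 = 34

Answer: 34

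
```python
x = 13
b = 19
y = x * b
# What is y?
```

Trace:
`x = 13` → x = 13
`b = 19` → b = 19
`y = x * b` → y = 247
So y = 247

Answer: 247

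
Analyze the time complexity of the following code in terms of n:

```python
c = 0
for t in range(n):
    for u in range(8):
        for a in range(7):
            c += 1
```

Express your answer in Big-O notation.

Each loop level contributes: n × 1 × 1. Multiplying the contributions gives O(n).

Answer: O(n)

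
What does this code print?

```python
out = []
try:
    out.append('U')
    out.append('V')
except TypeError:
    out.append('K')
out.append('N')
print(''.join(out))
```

Execution trace: 'U' (try body) → 'V' (try body, no exception) → 'N' (after the try/except). Output: UVN

Answer: UVN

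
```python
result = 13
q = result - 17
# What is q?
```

Trace:
`result = 13` → result = 13
`q = result - 17` → q = -4
So q = -4

Answer: -4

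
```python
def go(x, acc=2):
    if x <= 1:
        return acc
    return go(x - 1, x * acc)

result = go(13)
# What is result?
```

Accumulator trace (n, acc): (13, 2) -> (12, 26) -> (11, 312) -> (10, 3432) -> (9, 34320) -> (8, 308880) -> (7, 2471040) -> (6, 17297280) -> (5, 103783680) -> (4, 518918400) -> (3, 2075673600) -> (2, 6227020800) -> (1, 12454041600) -> return 12454041600

Answer: 12454041600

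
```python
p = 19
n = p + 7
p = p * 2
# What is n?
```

Trace:
`p = 19` → p = 19
`n = p + 7` → n = 26
`p = p * 2` → p = 38
So n = 26

Answer: 26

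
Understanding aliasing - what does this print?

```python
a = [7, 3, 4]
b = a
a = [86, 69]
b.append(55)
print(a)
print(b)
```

Key concept: rebinding vs mutation: a is rebound to a new list, b still points at the original.
Step by step:
`a = [7, 3, 4]` → a = [7, 3, 4]
`b = a` → b = [7, 3, 4] (same object as a)
`a = [86, 69]` → a = [86, 69]
`b.append(55)` → b = [7, 3, 4, 55]
`print(a)` → prints [86, 69]
`print(b)` → prints [7, 3, 4, 55]

Answer:
[86, 69]
[7, 3, 4, 55]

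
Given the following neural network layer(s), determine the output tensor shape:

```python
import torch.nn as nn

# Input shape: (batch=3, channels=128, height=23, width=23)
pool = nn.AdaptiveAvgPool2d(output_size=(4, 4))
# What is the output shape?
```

Input: (3, 128, 23, 23) -> Output: (3, 128, 4, 4)

Answer: (3, 128, 4, 4)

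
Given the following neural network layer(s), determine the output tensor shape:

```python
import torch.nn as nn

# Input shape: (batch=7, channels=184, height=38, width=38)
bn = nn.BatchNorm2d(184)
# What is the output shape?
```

Input: (7, 184, 38, 38) -> Output: (7, 184, 38, 38)

Answer: (7, 184, 38, 38)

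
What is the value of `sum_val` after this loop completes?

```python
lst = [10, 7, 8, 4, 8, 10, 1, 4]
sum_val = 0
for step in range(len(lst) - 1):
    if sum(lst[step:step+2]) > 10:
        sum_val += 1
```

Count windows with sum > 10
`sum_val` takes the values: 0 → 1 → 2 → 3 → 4 → 5 → 6

Answer: 6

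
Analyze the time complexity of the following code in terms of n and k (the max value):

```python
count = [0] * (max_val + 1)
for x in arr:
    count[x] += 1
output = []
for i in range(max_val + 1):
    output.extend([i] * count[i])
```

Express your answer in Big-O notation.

This is Counting sort (k = max value). Time complexity: O(n + k).

Answer: O(n + k)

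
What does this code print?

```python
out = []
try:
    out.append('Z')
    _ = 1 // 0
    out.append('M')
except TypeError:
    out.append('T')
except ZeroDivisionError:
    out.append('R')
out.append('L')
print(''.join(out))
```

Execution trace: 'Z' (try body) → 'R' (except ZeroDivisionError) → 'L' (after the try/except). Output: ZRL

Answer: ZRL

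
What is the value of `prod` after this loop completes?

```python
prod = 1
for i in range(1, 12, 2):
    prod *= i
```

Product of 1, 3, 5, ... up to 11
`prod` takes the values: 1 → 3 → 15 → 105 → 945 → 10395

Answer: 10395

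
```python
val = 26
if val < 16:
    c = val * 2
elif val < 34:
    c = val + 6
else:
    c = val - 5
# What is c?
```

Trace:
`val = 26` → val = 26
`if val < 16: ...` → val < 16 is False, val < 34 is True → c = 32
So c = 32

Answer: 32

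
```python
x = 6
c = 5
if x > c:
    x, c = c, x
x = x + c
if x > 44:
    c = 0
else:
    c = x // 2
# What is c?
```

Trace:
`x = 6` → x = 6
`c = 5` → c = 5
`if x > c: ...` → x > c is True → x = 5; c = 6
`x = x + c` → x = 11
`if x > 44: ...` → x > 44 is False, take else branch → c = 5
So c = 5

Answer: 5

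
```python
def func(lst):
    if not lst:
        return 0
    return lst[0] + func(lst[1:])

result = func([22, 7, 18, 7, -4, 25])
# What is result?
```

22 + 7 + 18 + 7 + (-4) + 25 + 0 = 75

Answer: 75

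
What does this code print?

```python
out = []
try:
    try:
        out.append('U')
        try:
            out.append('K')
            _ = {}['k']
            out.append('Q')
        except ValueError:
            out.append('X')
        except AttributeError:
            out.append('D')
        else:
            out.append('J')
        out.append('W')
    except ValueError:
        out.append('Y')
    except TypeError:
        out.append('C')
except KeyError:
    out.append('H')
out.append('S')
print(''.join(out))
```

Execution trace: 'U' (try body) → 'K' (inner try body) → 'H' (outer except KeyError) → 'S' (after the try/except). Output: UKHS

Answer: UKHS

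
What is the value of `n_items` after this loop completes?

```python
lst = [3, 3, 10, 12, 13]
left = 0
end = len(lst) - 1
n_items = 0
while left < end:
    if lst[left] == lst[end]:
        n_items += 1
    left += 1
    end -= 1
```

Count matching pairs from ends
`n_items` takes the values: 0

Answer: 0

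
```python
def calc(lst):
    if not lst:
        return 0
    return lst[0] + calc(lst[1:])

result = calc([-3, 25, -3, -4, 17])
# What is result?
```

(-3) + 25 + (-3) + (-4) + 17 + 0 = 32

Answer: 32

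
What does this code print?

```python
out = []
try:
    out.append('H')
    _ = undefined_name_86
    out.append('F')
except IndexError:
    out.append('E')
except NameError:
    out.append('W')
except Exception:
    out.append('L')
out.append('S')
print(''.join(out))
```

Execution trace: 'H' (try body) → 'W' (except NameError) → 'S' (after the try/except). Output: HWS

Answer: HWS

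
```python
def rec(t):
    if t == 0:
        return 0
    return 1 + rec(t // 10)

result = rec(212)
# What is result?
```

Count of digits of 212: 3

Answer: 3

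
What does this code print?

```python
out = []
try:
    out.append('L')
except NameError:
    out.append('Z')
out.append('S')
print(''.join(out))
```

Execution trace: 'L' (try body, no exception) → 'S' (after the try/except). Output: LS

Answer: LS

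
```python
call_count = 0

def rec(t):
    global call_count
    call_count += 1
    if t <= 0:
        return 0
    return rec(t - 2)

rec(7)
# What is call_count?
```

Linear recursion stepping by 2: 5 calls from t=7 down to ≤0.

Answer: 5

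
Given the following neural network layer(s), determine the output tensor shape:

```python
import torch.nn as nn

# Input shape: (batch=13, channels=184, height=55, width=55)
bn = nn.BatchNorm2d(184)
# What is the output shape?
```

Input: (13, 184, 55, 55) -> Output: (13, 184, 55, 55)

Answer: (13, 184, 55, 55)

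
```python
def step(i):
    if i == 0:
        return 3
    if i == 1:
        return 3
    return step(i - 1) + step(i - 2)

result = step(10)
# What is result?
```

Build up from base cases: step(0)=3, step(1)=3, step(2)=6, step(3)=9, step(4)=15, step(5)=24, step(6)=39, ..., step(10)=267

Answer: 267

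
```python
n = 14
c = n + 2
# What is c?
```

Trace:
`n = 14` → n = 14
`c = n + 2` → c = 16
So c = 16

Answer: 16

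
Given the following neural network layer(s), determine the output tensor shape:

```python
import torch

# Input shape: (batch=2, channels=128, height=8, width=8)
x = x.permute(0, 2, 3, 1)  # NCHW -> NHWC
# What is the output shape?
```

Input: (2, 128, 8, 8) -> Output: (2, 8, 8, 128)

Answer: (2, 8, 8, 128)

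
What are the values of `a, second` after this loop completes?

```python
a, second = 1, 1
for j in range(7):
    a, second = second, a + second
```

Fibonacci: after 7 iterations
`a, second` takes the values: (1, 1) → (1, 2) → (2, 3) → (3, 5) → (5, 8) → (8, 13) → (13, 21) → (21, 34)

Answer: 21, 34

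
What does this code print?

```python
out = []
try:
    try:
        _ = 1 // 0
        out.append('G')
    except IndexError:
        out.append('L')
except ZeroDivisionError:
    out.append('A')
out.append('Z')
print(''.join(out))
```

Execution trace: 'A' (outer except ZeroDivisionError) → 'Z' (after the try/except). Output: AZ

Answer: AZ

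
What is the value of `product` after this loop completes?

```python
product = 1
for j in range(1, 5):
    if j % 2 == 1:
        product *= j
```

Product of odd numbers 1 to 4
`product` takes the values: 1 → 3

Answer: 3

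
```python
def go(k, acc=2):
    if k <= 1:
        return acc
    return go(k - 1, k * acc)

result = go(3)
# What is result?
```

Accumulator trace (n, acc): (3, 2) -> (2, 6) -> (1, 12) -> return 12

Answer: 12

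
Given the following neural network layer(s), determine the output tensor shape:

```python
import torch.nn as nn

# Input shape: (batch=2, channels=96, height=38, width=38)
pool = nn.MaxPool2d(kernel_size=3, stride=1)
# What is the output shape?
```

Input: (2, 96, 38, 38) -> Output: (2, 96, 36, 36)

Answer: (2, 96, 36, 36)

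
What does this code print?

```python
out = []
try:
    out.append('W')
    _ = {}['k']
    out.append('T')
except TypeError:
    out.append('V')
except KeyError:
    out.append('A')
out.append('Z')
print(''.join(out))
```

Execution trace: 'W' (try body) → 'A' (except KeyError) → 'Z' (after the try/except). Output: WAZ

Answer: WAZ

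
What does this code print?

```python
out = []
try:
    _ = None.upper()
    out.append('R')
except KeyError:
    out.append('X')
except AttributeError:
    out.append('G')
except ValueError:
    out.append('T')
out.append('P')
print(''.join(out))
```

Execution trace: 'G' (except AttributeError) → 'P' (after the try/except). Output: GP

Answer: GP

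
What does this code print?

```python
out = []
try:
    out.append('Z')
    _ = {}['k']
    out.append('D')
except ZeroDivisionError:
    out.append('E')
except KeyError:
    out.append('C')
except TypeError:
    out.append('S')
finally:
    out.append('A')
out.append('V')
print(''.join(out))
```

Execution trace: 'Z' (try body) → 'C' (except KeyError) → 'A' (finally) → 'V' (after the try/except). Output: ZCAV

Answer: ZCAV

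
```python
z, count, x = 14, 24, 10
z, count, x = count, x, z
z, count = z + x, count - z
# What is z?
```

Trace:
`z, count, x = 14, 24, 10` → z = 14; count = 24; x = 10
`z, count, x = count, x, z` → z = 24; count = 10; x = 14
`z, count = z + x, count - z` → z = 38; count = -14
So z = 38

Answer: 38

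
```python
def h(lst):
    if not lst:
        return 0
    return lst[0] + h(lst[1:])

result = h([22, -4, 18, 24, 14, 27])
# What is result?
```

22 + (-4) + 18 + 24 + 14 + 27 + 0 = 101

Answer: 101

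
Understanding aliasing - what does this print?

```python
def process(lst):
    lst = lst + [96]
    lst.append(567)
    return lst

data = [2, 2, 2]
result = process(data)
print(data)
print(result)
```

Key concept: rebinding parameter vs mutation.
Step by step:
`data = [2, 2, 2]` → data = [2, 2, 2]
`result = process(data)` → result = [2, 2, 2, 96, 567]
`print(data)` → prints [2, 2, 2]
`print(result)` → prints [2, 2, 2, 96, 567]

Answer:
[2, 2, 2]
[2, 2, 2, 96, 567]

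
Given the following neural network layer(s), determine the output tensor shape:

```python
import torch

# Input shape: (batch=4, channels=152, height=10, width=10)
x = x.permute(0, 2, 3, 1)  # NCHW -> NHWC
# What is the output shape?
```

Input: (4, 152, 10, 10) -> Output: (4, 10, 10, 152)

Answer: (4, 10, 10, 152)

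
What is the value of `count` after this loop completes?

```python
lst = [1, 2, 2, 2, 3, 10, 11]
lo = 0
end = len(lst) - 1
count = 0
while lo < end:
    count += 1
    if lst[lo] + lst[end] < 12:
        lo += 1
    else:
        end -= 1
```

Steps to find pair summing to 12
`count` takes the values: 0 → 1 → 2 → 3 → 4 → 5 → 6

Answer: 6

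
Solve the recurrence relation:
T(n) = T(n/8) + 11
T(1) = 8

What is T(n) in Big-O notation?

Each step divides n by 8 and adds 11. After log_8(n) steps we reach T(1)=8. So T(n) = 11·log_8(n) + 8 = O(log n).

Answer: O(log n)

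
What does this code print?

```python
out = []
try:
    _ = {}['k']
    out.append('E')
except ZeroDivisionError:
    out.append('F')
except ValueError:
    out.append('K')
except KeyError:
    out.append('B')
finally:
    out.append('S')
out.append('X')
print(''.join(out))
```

Execution trace: 'B' (except KeyError) → 'S' (finally) → 'X' (after the try/except). Output: BSX

Answer: BSX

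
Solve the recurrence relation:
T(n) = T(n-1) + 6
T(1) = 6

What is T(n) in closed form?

Unrolling: T(n) = T(1) + 6·(n-1) = 6 + 6(n-1) = 6n.

Answer: T(n) = 6n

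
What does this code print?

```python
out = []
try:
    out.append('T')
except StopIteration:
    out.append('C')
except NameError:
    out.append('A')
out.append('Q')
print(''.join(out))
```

Execution trace: 'T' (try body, no exception) → 'Q' (after the try/except). Output: TQ

Answer: TQ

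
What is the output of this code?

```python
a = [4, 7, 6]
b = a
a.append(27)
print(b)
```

Key concept: basic list aliasing.
Step by step:
`a = [4, 7, 6]` → a = [4, 7, 6]
`b = a` → b = [4, 7, 6] (same object as a)
`a.append(27)` → a = [4, 7, 6, 27] (same object as b); b = [4, 7, 6, 27] (same object as a)
`print(b)` → prints [4, 7, 6, 27]

Answer: [4, 7, 6, 27]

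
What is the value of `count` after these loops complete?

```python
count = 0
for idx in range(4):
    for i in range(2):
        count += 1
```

4 * 2 = 8
`count` takes the values: 0 → 1 → 2 → 3 → 4 → 5 → 6 → 7 → 8

Answer: 8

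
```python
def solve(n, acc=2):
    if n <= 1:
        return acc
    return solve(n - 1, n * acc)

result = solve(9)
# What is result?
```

Accumulator trace (n, acc): (9, 2) -> (8, 18) -> (7, 144) -> (6, 1008) -> (5, 6048) -> (4, 30240) -> (3, 120960) -> (2, 362880) -> (1, 725760) -> return 725760

Answer: 725760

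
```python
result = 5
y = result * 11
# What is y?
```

Trace:
`result = 5` → result = 5
`y = result * 11` → y = 55
So y = 55

Answer: 55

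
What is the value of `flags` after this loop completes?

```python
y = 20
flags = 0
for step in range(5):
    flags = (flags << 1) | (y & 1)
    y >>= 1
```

Reverse lowest 5 bits of 20
`flags` takes the values: 0 → 1 → 2 → 5

Answer: 5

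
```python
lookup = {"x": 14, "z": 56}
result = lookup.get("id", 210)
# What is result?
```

Trace:
`lookup = {"x": 14, "z": 56}` → lookup = {'x': 14, 'z': 56}
`result = lookup.get("id", 210)` → result = 210
So result = 210

Answer: 210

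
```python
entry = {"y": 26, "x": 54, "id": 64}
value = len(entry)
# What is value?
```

Trace:
`entry = {"y": 26, "x": 54, "id": 64}` → entry = {'y': 26, 'x': 54, 'id': 64}
`value = len(entry)` → value = 3
So value = 3

Answer: 3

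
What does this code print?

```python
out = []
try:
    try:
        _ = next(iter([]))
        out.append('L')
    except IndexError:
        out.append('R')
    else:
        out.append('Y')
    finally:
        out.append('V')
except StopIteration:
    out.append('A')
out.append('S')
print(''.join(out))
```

Execution trace: 'V' (finally) → 'A' (outer except StopIteration) → 'S' (after the try/except). Output: VAS

Answer: VAS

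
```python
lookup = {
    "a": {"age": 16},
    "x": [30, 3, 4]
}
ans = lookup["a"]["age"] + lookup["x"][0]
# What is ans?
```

Trace:
`lookup = { ...` → lookup = {'a': {'age': 16}, 'x': [30, 3, 4]}
`ans = lookup["a"]["age"] + lookup["x"][0]` → ans = 46
So ans = 46

Answer: 46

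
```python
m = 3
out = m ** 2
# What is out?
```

Trace:
`m = 3` → m = 3
`out = m ** 2` → out = 9
So out = 9

Answer: 9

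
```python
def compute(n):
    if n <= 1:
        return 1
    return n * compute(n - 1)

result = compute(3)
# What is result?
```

compute(3) = 3 * 2 * 1 = 6

Answer: 6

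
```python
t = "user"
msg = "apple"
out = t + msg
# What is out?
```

Trace:
`t = "user"` → t = 'user'
`msg = "apple"` → msg = 'apple'
`out = t + msg` → out = 'userapple'
So out = 'userapple'

Answer: 'userapple'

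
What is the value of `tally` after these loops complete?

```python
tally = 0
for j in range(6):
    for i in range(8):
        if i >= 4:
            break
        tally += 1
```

Inner breaks at 4, outer runs 6 times
`tally` takes the values: 0 → 1 → 2 → 3 → 4 → 5 → 6 → 7 → 8 → 9 → 10 → 11 → 12 → 13 → 14 → 15 → 16 → 17 → 18 → 19 → 20 → 21 → 22 → 23 → 24

Answer: 24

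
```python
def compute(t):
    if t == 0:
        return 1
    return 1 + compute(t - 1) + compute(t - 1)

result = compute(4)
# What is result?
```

compute(t) = 1 + 2·compute(t-1), compute(0)=1. Closed form: (1+1)·2^4 - 1 = 31.

Answer: 31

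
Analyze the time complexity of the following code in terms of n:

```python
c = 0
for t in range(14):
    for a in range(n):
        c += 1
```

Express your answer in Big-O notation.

Each loop level contributes: 1 × n. Multiplying the contributions gives O(n).

Answer: O(n)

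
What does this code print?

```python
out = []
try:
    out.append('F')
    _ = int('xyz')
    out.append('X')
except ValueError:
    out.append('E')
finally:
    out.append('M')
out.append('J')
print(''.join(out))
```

Execution trace: 'F' (try body) → 'E' (except ValueError) → 'M' (finally) → 'J' (after the try/except). Output: FEMJ

Answer: FEMJ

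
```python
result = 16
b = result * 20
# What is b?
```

Trace:
`result = 16` → result = 16
`b = result * 20` → b = 320
So b = 320

Answer: 320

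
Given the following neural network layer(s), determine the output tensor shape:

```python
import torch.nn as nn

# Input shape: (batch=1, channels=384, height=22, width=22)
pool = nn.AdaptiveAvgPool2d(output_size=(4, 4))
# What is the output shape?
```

Input: (1, 384, 22, 22) -> Output: (1, 384, 4, 4)

Answer: (1, 384, 4, 4)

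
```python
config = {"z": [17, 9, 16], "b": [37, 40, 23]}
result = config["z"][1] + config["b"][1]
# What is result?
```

Trace:
`config = {"z": [17, 9, 16], "b": [37, 40, 23]}` → config = {'z': [17, 9, 16], 'b': [37, 40, 23]}
`result = config["z"][1] + config["b"][1]` → result = 49
So result = 49

Answer: 49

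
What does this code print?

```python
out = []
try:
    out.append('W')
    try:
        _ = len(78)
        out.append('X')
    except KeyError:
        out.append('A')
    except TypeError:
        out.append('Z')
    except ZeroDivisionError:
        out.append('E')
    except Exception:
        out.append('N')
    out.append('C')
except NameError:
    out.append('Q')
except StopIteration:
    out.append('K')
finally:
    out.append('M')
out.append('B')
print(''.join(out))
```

Execution trace: 'W' (try body) → 'Z' (inner except TypeError) → 'C' (try body, no exception) → 'M' (finally) → 'B' (after the try/except). Output: WZCMB

Answer: WZCMB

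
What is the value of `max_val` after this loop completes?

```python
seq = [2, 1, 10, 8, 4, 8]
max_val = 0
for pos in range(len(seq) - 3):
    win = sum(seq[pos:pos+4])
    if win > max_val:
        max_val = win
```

Max sum of 4-element window in [2, 1, 10, 8, 4, 8]
`max_val` takes the values: 0 → 21 → 23 → 30

Answer: 30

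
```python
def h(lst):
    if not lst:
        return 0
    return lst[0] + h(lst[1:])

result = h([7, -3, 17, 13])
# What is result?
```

7 + (-3) + 17 + 13 + 0 = 34

Answer: 34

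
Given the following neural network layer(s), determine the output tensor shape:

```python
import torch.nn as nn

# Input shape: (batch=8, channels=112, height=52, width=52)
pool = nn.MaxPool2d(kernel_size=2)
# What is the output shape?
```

Input: (8, 112, 52, 52) -> Output: (8, 112, 26, 26)

Answer: (8, 112, 26, 26)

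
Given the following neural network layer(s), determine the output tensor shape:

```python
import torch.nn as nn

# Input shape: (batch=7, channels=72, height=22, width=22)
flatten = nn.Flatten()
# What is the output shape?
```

Input: (7, 72, 22, 22) -> Output: (7, 34848)

Answer: (7, 34848)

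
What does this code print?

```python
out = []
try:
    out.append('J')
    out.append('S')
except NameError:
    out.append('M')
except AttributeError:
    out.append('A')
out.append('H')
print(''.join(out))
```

Execution trace: 'J' (try body) → 'S' (try body, no exception) → 'H' (after the try/except). Output: JSH

Answer: JSH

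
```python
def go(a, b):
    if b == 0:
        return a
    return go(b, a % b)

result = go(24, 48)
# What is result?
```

go(24, 48) -> go(48, 24) -> go(24, 0) -> 24

Answer: 24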